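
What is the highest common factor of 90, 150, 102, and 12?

6

90 = 2 × 3^2 × 5
150 = 2 × 3 × 5^2
102 = 2 × 3 × 17
12 = 2^2 × 3
gcd(90, 150, 102, 12) = 2 × 3 = 6.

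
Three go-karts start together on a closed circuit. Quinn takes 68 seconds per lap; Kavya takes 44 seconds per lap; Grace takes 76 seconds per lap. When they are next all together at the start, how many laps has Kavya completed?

323 laps

All finish a whole number of cycles simultaneously at t = LCM of the periods.
68 = 2^2 × 17
44 = 2^2 × 11
76 = 2^2 × 19
LCM(68, 44, 76) = 2^2 × 11 × 17 × 19 = 14212.
Laps for period 44: 14212 / 44 = 323.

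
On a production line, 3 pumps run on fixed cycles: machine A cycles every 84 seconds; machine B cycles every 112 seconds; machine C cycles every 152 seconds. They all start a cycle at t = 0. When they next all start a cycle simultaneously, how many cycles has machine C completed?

The first common completion time is the LCM of the periods.
84 = 2^2 × 3 × 7
112 = 2^4 × 7
152 = 2^3 × 19
LCM(84, 112, 152) = 2^4 × 3 × 7 × 19 = 6384.
Cycles for period 152: 6384 / 152 = 42.

42 cycles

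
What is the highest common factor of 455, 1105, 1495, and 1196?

455 = 5 × 7 × 13
1105 = 5 × 13 × 17
1495 = 5 × 13 × 23
1196 = 2^2 × 13 × 23
gcd(455, 1105, 1495, 1196) = 13.

13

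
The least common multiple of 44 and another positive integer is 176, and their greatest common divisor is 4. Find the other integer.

gcd × lcm = product of the two integers, so the other integer is (4 × 176) / 44 = 16.

16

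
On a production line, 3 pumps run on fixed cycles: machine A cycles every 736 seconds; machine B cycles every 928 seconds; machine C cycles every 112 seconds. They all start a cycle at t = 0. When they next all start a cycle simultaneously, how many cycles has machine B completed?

161 cycles

They are all back at their starting positions together after one LCM of the periods.
736 = 2^5 × 23
928 = 2^5 × 29
112 = 2^4 × 7
LCM(736, 928, 112) = 2^5 × 7 × 23 × 29 = 149408.
Cycles for period 928: 149408 / 928 = 161.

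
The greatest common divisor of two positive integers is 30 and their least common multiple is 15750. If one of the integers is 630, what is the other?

For two integers, gcd × lcm = product, so the other is (30 × 15750) / 630 = 472500 / 630 = 750.

750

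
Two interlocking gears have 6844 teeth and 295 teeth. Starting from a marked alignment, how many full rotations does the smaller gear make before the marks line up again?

116 rotations

The first common completion time is the LCM of the periods.
6844 = 2^2 × 29 × 59
295 = 5 × 59
LCM(6844, 295) = 2^2 × 5 × 29 × 59 = 34220.
Rotations for period 295: 34220 / 295 = 116.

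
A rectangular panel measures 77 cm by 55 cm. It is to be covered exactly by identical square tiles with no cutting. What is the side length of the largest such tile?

The tile side must divide both 77 and 55, so the largest is their gcd.
77 = 7 × 11
55 = 5 × 11
gcd(77, 55) = 11.

11 cm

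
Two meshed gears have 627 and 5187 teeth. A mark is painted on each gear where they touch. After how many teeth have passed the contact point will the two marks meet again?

The first simultaneous occurrence is after LCM of the individual periods.
627 = 3 × 11 × 19
5187 = 3 × 7 × 13 × 19
LCM(627, 5187) = 3 × 7 × 11 × 13 × 19 = 57057.

57057 teeth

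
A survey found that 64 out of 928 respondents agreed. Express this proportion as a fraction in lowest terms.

64 = 2^6
928 = 2^5 × 29
gcd(64, 928) = 2^5 = 32.
Divide numerator and denominator by 32: 64/928 = 2/29.

2/29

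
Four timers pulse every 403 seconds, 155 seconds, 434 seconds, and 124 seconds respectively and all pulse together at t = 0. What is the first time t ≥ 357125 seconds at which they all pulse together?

Joint pulses occur at multiples of LCM(403, 155, 434, 124).
403 = 13 × 31
155 = 5 × 31
434 = 2 × 7 × 31
124 = 2^2 × 31
LCM(403, 155, 434, 124) = 2^2 × 5 × 7 × 13 × 31 = 56420.
Smallest multiple of 56420 that is ≥ 357125: ⌈357125/56420⌉ × 56420 = 7 × 56420 = 394940.

394940 seconds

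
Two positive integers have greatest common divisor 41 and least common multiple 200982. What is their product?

For any two positive integers, gcd × lcm = product = 41 × 200982 = 8240262.

8240262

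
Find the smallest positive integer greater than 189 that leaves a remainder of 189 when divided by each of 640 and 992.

20029

N − 189 must be a common multiple of 640 and 992.
640 = 2^7 × 5
992 = 2^5 × 31
LCM(640, 992) = 2^7 × 5 × 31 = 19840.
Smallest N > 189 is LCM + 189 = 19840 + 189 = 20029.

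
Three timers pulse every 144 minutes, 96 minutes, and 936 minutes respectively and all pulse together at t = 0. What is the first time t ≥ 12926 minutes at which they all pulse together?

Joint pulses occur at multiples of LCM(144, 96, 936).
144 = 2^4 × 3^2
96 = 2^5 × 3
936 = 2^3 × 3^2 × 13
LCM(144, 96, 936) = 2^5 × 3^2 × 13 = 3744.
Smallest multiple of 3744 that is ≥ 12926: ⌈12926/3744⌉ × 3744 = 4 × 3744 = 14976.

14976 minutes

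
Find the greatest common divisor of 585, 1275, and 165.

15

585 = 3^2 × 5 × 13
1275 = 3 × 5^2 × 17
165 = 3 × 5 × 11
gcd(585, 1275, 165) = 3 × 5 = 15.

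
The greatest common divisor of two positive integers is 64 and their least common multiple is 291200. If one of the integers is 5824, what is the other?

For two integers, gcd × lcm = product, so the other is (64 × 291200) / 5824 = 18636800 / 5824 = 3200.

3200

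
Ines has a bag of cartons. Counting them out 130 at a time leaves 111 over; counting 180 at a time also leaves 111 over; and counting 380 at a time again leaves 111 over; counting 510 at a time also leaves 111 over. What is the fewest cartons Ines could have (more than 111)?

755931

N − 111 must be a common multiple of 130, 180, 380, and 510.
130 = 2 × 5 × 13
180 = 2^2 × 3^2 × 5
380 = 2^2 × 5 × 19
510 = 2 × 3 × 5 × 17
LCM(130, 180, 380, 510) = 2^2 × 3^2 × 5 × 13 × 17 × 19 = 755820.
Smallest N > 111 is LCM + 111 = 755820 + 111 = 755931.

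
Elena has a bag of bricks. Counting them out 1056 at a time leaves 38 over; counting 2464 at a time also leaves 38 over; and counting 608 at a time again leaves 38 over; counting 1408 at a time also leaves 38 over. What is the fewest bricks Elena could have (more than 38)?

561830

N − 38 must be a common multiple of 1056, 2464, 608, and 1408.
1056 = 2^5 × 3 × 11
2464 = 2^5 × 7 × 11
608 = 2^5 × 19
1408 = 2^7 × 11
LCM(1056, 2464, 608, 1408) = 2^7 × 3 × 7 × 11 × 19 = 561792.
Smallest N > 38 is LCM + 38 = 561792 + 38 = 561830.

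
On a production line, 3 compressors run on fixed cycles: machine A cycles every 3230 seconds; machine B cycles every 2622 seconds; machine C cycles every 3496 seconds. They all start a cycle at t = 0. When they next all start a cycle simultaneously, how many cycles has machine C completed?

255 cycles

They are all back at their starting positions together after one LCM of the periods.
3230 = 2 × 5 × 17 × 19
2622 = 2 × 3 × 19 × 23
3496 = 2^3 × 19 × 23
LCM(3230, 2622, 3496) = 2^3 × 3 × 5 × 17 × 19 × 23 = 891480.
Cycles for period 3496: 891480 / 3496 = 255.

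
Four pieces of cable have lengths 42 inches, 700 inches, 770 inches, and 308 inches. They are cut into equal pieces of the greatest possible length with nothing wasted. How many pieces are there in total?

130

Piece length = gcd(42, 700, 770, 308).
42 = 2 × 3 × 7
700 = 2^2 × 5^2 × 7
770 = 2 × 5 × 7 × 11
308 = 2^2 × 7 × 11
gcd(42, 700, 770, 308) = 2 × 7 = 14.
Total pieces = 42/14 + 700/14 + 770/14 + 308/14 = 3 + 50 + 55 + 22 = 130.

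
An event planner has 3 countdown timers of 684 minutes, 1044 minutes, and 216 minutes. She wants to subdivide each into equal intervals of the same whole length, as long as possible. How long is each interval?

The interval must divide each timer length; the longest such is the gcd.
684 = 2^2 × 3^2 × 19
1044 = 2^2 × 3^2 × 29
216 = 2^3 × 3^3
gcd(684, 1044, 216) = 2^2 × 3^2 = 36.

36 minutes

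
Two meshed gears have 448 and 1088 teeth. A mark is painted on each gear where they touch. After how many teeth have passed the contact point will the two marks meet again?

7616 teeth

The first simultaneous occurrence is after LCM of the individual periods.
448 = 2^6 × 7
1088 = 2^6 × 17
LCM(448, 1088) = 2^6 × 7 × 17 = 7616.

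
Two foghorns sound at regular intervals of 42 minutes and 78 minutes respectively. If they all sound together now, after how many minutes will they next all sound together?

We need the least common multiple of the intervals.
42 = 2 × 3 × 7
78 = 2 × 3 × 13
LCM(42, 78) = 2 × 3 × 7 × 13 = 546.

546 minutes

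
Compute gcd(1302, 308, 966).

1302 = 2 × 3 × 7 × 31
308 = 2^2 × 7 × 11
966 = 2 × 3 × 7 × 23
gcd(1302, 308, 966) = 2 × 7 = 14.

14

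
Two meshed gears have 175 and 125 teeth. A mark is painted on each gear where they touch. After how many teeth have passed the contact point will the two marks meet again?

875 teeth

The first simultaneous occurrence is after LCM of the individual periods.
175 = 5^2 × 7
125 = 5^3
LCM(175, 125) = 5^3 × 7 = 875.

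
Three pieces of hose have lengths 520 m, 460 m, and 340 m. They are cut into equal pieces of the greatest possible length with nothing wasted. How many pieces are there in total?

66

Piece length = gcd(520, 460, 340).
520 = 2^3 × 5 × 13
460 = 2^2 × 5 × 23
340 = 2^2 × 5 × 17
gcd(520, 460, 340) = 2^2 × 5 = 20.
Total pieces = 520/20 + 460/20 + 340/20 = 26 + 23 + 17 = 66.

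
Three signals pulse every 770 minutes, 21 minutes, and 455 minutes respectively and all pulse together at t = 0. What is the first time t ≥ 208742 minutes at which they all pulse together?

Joint pulses occur at multiples of LCM(770, 21, 455).
770 = 2 × 5 × 7 × 11
21 = 3 × 7
455 = 5 × 7 × 13
LCM(770, 21, 455) = 2 × 3 × 5 × 7 × 11 × 13 = 30030.
Smallest multiple of 30030 that is ≥ 208742: ⌈208742/30030⌉ × 30030 = 7 × 30030 = 210210.

210210 minutes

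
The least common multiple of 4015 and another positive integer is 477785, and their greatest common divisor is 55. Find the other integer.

6545

gcd × lcm = product of the two integers, so the other integer is (55 × 477785) / 4015 = 6545.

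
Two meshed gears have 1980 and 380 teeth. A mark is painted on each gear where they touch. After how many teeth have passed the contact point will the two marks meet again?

37620 teeth

We need the least common multiple of the intervals.
1980 = 2^2 × 3^2 × 5 × 11
380 = 2^2 × 5 × 19
LCM(1980, 380) = 2^2 × 3^2 × 5 × 11 × 19 = 37620.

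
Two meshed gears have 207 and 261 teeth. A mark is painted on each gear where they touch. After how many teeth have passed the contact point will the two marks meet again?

6003 teeth

They coincide at every common multiple of the periods; the first is the LCM.
207 = 3^2 × 23
261 = 3^2 × 29
LCM(207, 261) = 3^2 × 23 × 29 = 6003.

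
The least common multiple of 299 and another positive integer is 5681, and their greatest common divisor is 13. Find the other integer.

247

gcd × lcm = product of the two integers, so the other integer is (13 × 5681) / 299 = 247.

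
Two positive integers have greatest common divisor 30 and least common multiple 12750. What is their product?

For any two positive integers, gcd × lcm = product = 30 × 12750 = 382500.

382500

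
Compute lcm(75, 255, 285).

24225

75 = 3 × 5^2
255 = 3 × 5 × 17
285 = 3 × 5 × 19
LCM(75, 255, 285) = 3 × 5^2 × 17 × 19 = 24225.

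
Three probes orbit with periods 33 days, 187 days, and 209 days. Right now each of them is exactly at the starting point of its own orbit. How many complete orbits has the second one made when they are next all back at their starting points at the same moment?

57 orbits

They are all back at their starting positions together after one LCM of the periods.
33 = 3 × 11
187 = 11 × 17
209 = 11 × 19
LCM(33, 187, 209) = 3 × 11 × 17 × 19 = 10659.
Orbits for period 187: 10659 / 187 = 57.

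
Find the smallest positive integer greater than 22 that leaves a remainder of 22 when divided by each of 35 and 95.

687

N − 22 must be a common multiple of 35 and 95.
35 = 5 × 7
95 = 5 × 19
LCM(35, 95) = 5 × 7 × 19 = 665.
Smallest N > 22 is LCM + 22 = 665 + 22 = 687.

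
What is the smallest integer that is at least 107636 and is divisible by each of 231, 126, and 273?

108108

The integer must be a common multiple of 231, 126, and 273, so a multiple of their LCM.
231 = 3 × 7 × 11
126 = 2 × 3^2 × 7
273 = 3 × 7 × 13
LCM(231, 126, 273) = 2 × 3^2 × 7 × 11 × 13 = 18018.
Smallest multiple of 18018 that is ≥ 107636: ⌈107636/18018⌉ × 18018 = 6 × 18018 = 108108.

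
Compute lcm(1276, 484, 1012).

1276 = 2^2 × 11 × 29
484 = 2^2 × 11^2
1012 = 2^2 × 11 × 23
LCM(1276, 484, 1012) = 2^2 × 11^2 × 23 × 29 = 322828.

322828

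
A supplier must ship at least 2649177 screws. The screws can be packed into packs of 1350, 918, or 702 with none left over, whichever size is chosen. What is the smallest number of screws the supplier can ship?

2685150

The number of screws must be a common multiple of 1350, 918, and 702, so a multiple of their LCM.
1350 = 2 × 3^3 × 5^2
918 = 2 × 3^3 × 17
702 = 2 × 3^3 × 13
LCM(1350, 918, 702) = 2 × 3^3 × 5^2 × 13 × 17 = 298350.
Smallest multiple of 298350 that is ≥ 2649177: ⌈2649177/298350⌉ × 298350 = 9 × 298350 = 2685150.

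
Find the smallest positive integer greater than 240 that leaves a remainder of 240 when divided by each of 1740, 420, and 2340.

N − 240 must be a common multiple of 1740, 420, and 2340.
1740 = 2^2 × 3 × 5 × 29
420 = 2^2 × 3 × 5 × 7
2340 = 2^2 × 3^2 × 5 × 13
LCM(1740, 420, 2340) = 2^2 × 3^2 × 5 × 7 × 13 × 29 = 475020.
Smallest N > 240 is LCM + 240 = 475020 + 240 = 475260.

475260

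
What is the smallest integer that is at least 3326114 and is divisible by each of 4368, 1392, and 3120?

3800160

The integer must be a common multiple of 4368, 1392, and 3120, so a multiple of their LCM.
4368 = 2^4 × 3 × 7 × 13
1392 = 2^4 × 3 × 29
3120 = 2^4 × 3 × 5 × 13
LCM(4368, 1392, 3120) = 2^4 × 3 × 5 × 7 × 13 × 29 = 633360.
Smallest multiple of 633360 that is ≥ 3326114: ⌈3326114/633360⌉ × 633360 = 6 × 633360 = 3800160.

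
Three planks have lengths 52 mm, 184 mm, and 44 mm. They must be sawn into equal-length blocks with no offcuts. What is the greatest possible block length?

This is the greatest common divisor of 52, 184, and 44.
52 = 2^2 × 13
184 = 2^3 × 23
44 = 2^2 × 11
gcd(52, 184, 44) = 2^2 = 4.

4 mm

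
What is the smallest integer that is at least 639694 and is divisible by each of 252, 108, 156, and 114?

The integer must be a common multiple of 252, 108, 156, and 114, so a multiple of their LCM.
252 = 2^2 × 3^2 × 7
108 = 2^2 × 3^3
156 = 2^2 × 3 × 13
114 = 2 × 3 × 19
LCM(252, 108, 156, 114) = 2^2 × 3^3 × 7 × 13 × 19 = 186732.
Smallest multiple of 186732 that is ≥ 639694: ⌈639694/186732⌉ × 186732 = 4 × 186732 = 746928.

746928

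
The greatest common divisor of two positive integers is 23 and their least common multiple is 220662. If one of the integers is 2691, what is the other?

1886

For two integers, gcd × lcm = product, so the other is (23 × 220662) / 2691 = 5075226 / 2691 = 1886.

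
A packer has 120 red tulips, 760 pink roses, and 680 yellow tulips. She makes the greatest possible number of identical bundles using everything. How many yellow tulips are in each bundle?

Number of bundles = gcd(120, 760, 680).
120 = 2^3 × 3 × 5
760 = 2^3 × 5 × 19
680 = 2^3 × 5 × 17
gcd(120, 760, 680) = 2^3 × 5 = 40.
yellow tulips per bundle = 680 / 40 = 17.

17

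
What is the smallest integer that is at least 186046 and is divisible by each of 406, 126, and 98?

The integer must be a common multiple of 406, 126, and 98, so a multiple of their LCM.
406 = 2 × 7 × 29
126 = 2 × 3^2 × 7
98 = 2 × 7^2
LCM(406, 126, 98) = 2 × 3^2 × 7^2 × 29 = 25578.
Smallest multiple of 25578 that is ≥ 186046: ⌈186046/25578⌉ × 25578 = 8 × 25578 = 204624.

204624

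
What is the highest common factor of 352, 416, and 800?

32

352 = 2^5 × 11
416 = 2^5 × 13
800 = 2^5 × 5^2
gcd(352, 416, 800) = 2^5 = 32.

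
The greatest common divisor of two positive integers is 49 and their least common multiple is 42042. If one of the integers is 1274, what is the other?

1617

For two integers, gcd × lcm = product, so the other is (49 × 42042) / 1274 = 2060058 / 1274 = 1617.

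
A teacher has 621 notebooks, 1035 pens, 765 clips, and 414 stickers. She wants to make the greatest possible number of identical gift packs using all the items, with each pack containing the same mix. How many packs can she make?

9 packs

The pack count must divide each quantity, so the greatest is gcd(621, 1035, 765, 414).
621 = 3^3 × 23
1035 = 3^2 × 5 × 23
765 = 3^2 × 5 × 17
414 = 2 × 3^2 × 23
gcd(621, 1035, 765, 414) = 3^2 = 9.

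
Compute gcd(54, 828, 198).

54 = 2 × 3^3
828 = 2^2 × 3^2 × 23
198 = 2 × 3^2 × 11
gcd(54, 828, 198) = 2 × 3^2 = 18.

18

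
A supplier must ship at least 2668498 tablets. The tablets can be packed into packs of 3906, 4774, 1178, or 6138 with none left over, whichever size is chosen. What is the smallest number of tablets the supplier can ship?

The number of tablets must be a common multiple of 3906, 4774, 1178, and 6138, so a multiple of their LCM.
3906 = 2 × 3^2 × 7 × 31
4774 = 2 × 7 × 11 × 31
1178 = 2 × 19 × 31
6138 = 2 × 3^2 × 11 × 31
LCM(3906, 4774, 1178, 6138) = 2 × 3^2 × 7 × 11 × 19 × 31 = 816354.
Smallest multiple of 816354 that is ≥ 2668498: ⌈2668498/816354⌉ × 816354 = 4 × 816354 = 3265416.

3265416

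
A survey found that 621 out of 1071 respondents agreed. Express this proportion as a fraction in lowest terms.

69/119

621 = 3^3 × 23
1071 = 3^2 × 7 × 17
gcd(621, 1071) = 3^2 = 9.
Divide numerator and denominator by 9: 621/1071 = 69/119.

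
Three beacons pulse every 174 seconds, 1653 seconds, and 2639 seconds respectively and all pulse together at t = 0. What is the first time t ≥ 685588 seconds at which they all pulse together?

Joint pulses occur at multiples of LCM(174, 1653, 2639).
174 = 2 × 3 × 29
1653 = 3 × 19 × 29
2639 = 7 × 13 × 29
LCM(174, 1653, 2639) = 2 × 3 × 7 × 13 × 19 × 29 = 300846.
Smallest multiple of 300846 that is ≥ 685588: ⌈685588/300846⌉ × 300846 = 3 × 300846 = 902538.

902538 seconds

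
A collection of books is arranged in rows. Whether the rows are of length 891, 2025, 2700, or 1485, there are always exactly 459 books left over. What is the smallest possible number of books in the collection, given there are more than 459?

89559

N − 459 must be a common multiple of 891, 2025, 2700, and 1485.
891 = 3^4 × 11
2025 = 3^4 × 5^2
2700 = 2^2 × 3^3 × 5^2
1485 = 3^3 × 5 × 11
LCM(891, 2025, 2700, 1485) = 2^2 × 3^4 × 5^2 × 11 = 89100.
Smallest N > 459 is LCM + 459 = 89100 + 459 = 89559.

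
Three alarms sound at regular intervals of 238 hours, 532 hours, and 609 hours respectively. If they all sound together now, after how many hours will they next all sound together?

The first simultaneous occurrence is after LCM of the individual periods.
238 = 2 × 7 × 17
532 = 2^2 × 7 × 19
609 = 3 × 7 × 29
LCM(238, 532, 609) = 2^2 × 3 × 7 × 17 × 19 × 29 = 786828.

786828 hours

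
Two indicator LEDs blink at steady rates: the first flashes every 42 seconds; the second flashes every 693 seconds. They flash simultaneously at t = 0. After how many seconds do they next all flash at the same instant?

They coincide at every common multiple of the periods; the first is the LCM.
42 = 2 × 3 × 7
693 = 3^2 × 7 × 11
LCM(42, 693) = 2 × 3^2 × 7 × 11 = 1386.

1386 seconds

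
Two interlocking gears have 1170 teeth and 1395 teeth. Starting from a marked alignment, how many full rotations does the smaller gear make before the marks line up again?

31 rotations

The first common completion time is the LCM of the periods.
1170 = 2 × 3^2 × 5 × 13
1395 = 3^2 × 5 × 31
LCM(1170, 1395) = 2 × 3^2 × 5 × 13 × 31 = 36270.
Rotations for period 1170: 36270 / 1170 = 31.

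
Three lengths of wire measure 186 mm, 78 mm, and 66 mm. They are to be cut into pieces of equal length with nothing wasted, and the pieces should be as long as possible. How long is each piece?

The greatest length dividing all of 186, 78, and 66 is their gcd.
186 = 2 × 3 × 31
78 = 2 × 3 × 13
66 = 2 × 3 × 11
gcd(186, 78, 66) = 2 × 3 = 6.

6 mm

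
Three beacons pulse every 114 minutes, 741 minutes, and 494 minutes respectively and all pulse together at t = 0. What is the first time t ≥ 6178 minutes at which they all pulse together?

7410 minutes

Joint pulses occur at multiples of LCM(114, 741, 494).
114 = 2 × 3 × 19
741 = 3 × 13 × 19
494 = 2 × 13 × 19
LCM(114, 741, 494) = 2 × 3 × 13 × 19 = 1482.
Smallest multiple of 1482 that is ≥ 6178: ⌈6178/1482⌉ × 1482 = 5 × 1482 = 7410.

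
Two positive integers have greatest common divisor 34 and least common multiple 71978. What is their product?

2447252

For any two positive integers, gcd × lcm = product = 34 × 71978 = 2447252.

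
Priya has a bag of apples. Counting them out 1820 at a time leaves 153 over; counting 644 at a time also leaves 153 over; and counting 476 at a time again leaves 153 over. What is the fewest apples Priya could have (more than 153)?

N − 153 must be a common multiple of 1820, 644, and 476.
1820 = 2^2 × 5 × 7 × 13
644 = 2^2 × 7 × 23
476 = 2^2 × 7 × 17
LCM(1820, 644, 476) = 2^2 × 5 × 7 × 13 × 17 × 23 = 711620.
Smallest N > 153 is LCM + 153 = 711620 + 153 = 711773.

711773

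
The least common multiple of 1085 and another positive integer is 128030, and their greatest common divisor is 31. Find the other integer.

3658

gcd × lcm = product of the two integers, so the other integer is (31 × 128030) / 1085 = 3658.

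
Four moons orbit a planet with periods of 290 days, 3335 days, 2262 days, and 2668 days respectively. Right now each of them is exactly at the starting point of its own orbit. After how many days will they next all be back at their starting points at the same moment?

They coincide at every common multiple of the periods; the first is the LCM.
290 = 2 × 5 × 29
3335 = 5 × 23 × 29
2262 = 2 × 3 × 13 × 29
2668 = 2^2 × 23 × 29
LCM(290, 3335, 2262, 2668) = 2^2 × 3 × 5 × 13 × 23 × 29 = 520260.

520260 days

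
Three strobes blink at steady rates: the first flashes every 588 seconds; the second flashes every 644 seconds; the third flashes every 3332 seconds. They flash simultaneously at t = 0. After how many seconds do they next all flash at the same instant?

They coincide at every common multiple of the periods; the first is the LCM.
588 = 2^2 × 3 × 7^2
644 = 2^2 × 7 × 23
3332 = 2^2 × 7^2 × 17
LCM(588, 644, 3332) = 2^2 × 3 × 7^2 × 17 × 23 = 229908.

229908 seconds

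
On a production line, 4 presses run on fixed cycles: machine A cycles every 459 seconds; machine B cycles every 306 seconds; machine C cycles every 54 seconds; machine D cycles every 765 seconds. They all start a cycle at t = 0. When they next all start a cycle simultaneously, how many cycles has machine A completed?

All finish a whole number of cycles simultaneously at t = LCM of the periods.
459 = 3^3 × 17
306 = 2 × 3^2 × 17
54 = 2 × 3^3
765 = 3^2 × 5 × 17
LCM(459, 306, 54, 765) = 2 × 3^3 × 5 × 17 = 4590.
Cycles for period 459: 4590 / 459 = 10.

10 cycles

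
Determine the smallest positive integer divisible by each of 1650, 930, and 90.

1650 = 2 × 3 × 5^2 × 11
930 = 2 × 3 × 5 × 31
90 = 2 × 3^2 × 5
LCM(1650, 930, 90) = 2 × 3^2 × 5^2 × 11 × 31 = 153450.

153450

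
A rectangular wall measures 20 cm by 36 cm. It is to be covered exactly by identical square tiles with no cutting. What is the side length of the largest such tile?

4 cm

The tile side must divide both 20 and 36, so the largest is their gcd.
20 = 2^2 × 5
36 = 2^2 × 3^2
gcd(20, 36) = 2^2 = 4.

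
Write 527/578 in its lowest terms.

527 = 17 × 31
578 = 2 × 17^2
gcd(527, 578) = 17.
Divide numerator and denominator by 17: 527/578 = 31/34.

31/34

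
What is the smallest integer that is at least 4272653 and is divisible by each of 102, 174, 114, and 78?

The integer must be a common multiple of 102, 174, 114, and 78, so a multiple of their LCM.
102 = 2 × 3 × 17
174 = 2 × 3 × 29
114 = 2 × 3 × 19
78 = 2 × 3 × 13
LCM(102, 174, 114, 78) = 2 × 3 × 13 × 17 × 19 × 29 = 730626.
Smallest multiple of 730626 that is ≥ 4272653: ⌈4272653/730626⌉ × 730626 = 6 × 730626 = 4383756.

4383756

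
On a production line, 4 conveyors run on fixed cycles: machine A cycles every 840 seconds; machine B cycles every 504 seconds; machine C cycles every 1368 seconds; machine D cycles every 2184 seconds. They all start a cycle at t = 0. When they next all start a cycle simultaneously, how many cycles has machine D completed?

285 cycles

They are all back at their starting positions together after one LCM of the periods.
840 = 2^3 × 3 × 5 × 7
504 = 2^3 × 3^2 × 7
1368 = 2^3 × 3^2 × 19
2184 = 2^3 × 3 × 7 × 13
LCM(840, 504, 1368, 2184) = 2^3 × 3^2 × 5 × 7 × 13 × 19 = 622440.
Cycles for period 2184: 622440 / 2184 = 285.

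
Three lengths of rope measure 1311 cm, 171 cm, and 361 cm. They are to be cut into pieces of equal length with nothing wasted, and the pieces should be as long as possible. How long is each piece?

Each piece length must divide every original length, so the longest possible is gcd(1311, 171, 361).
1311 = 3 × 19 × 23
171 = 3^2 × 19
361 = 19^2
gcd(1311, 171, 361) = 19.

19 cm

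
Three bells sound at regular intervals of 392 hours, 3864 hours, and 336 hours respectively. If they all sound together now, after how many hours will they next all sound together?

54096 hours

The first simultaneous occurrence is after LCM of the individual periods.
392 = 2^3 × 7^2
3864 = 2^3 × 3 × 7 × 23
336 = 2^4 × 3 × 7
LCM(392, 3864, 336) = 2^4 × 3 × 7^2 × 23 = 54096.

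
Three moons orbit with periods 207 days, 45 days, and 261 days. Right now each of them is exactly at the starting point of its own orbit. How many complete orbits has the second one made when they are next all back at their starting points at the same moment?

667 orbits

All finish a whole number of cycles simultaneously at t = LCM of the periods.
207 = 3^2 × 23
45 = 3^2 × 5
261 = 3^2 × 29
LCM(207, 45, 261) = 3^2 × 5 × 23 × 29 = 30015.
Orbits for period 45: 30015 / 45 = 667.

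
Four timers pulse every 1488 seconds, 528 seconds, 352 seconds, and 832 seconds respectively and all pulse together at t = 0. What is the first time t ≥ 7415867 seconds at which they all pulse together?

Joint pulses occur at multiples of LCM(1488, 528, 352, 832).
1488 = 2^4 × 3 × 31
528 = 2^4 × 3 × 11
352 = 2^5 × 11
832 = 2^6 × 13
LCM(1488, 528, 352, 832) = 2^6 × 3 × 11 × 13 × 31 = 851136.
Smallest multiple of 851136 that is ≥ 7415867: ⌈7415867/851136⌉ × 851136 = 9 × 851136 = 7660224.

7660224 seconds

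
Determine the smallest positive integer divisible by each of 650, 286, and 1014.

278850

650 = 2 × 5^2 × 13
286 = 2 × 11 × 13
1014 = 2 × 3 × 13^2
LCM(650, 286, 1014) = 2 × 3 × 5^2 × 11 × 13^2 = 278850.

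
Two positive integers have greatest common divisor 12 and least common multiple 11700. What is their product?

For any two positive integers, gcd × lcm = product = 12 × 11700 = 140400.

140400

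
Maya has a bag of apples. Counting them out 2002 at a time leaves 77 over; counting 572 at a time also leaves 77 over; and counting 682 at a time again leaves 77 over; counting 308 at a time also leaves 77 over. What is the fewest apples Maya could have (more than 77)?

124201

N − 77 must be a common multiple of 2002, 572, 682, and 308.
2002 = 2 × 7 × 11 × 13
572 = 2^2 × 11 × 13
682 = 2 × 11 × 31
308 = 2^2 × 7 × 11
LCM(2002, 572, 682, 308) = 2^2 × 7 × 11 × 13 × 31 = 124124.
Smallest N > 77 is LCM + 77 = 124124 + 77 = 124201.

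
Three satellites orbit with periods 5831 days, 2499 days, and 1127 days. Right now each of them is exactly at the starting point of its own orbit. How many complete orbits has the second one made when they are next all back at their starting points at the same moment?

161 orbits

They are all back at their starting positions together after one LCM of the periods.
5831 = 7^3 × 17
2499 = 3 × 7^2 × 17
1127 = 7^2 × 23
LCM(5831, 2499, 1127) = 3 × 7^3 × 17 × 23 = 402339.
Orbits for period 2499: 402339 / 2499 = 161.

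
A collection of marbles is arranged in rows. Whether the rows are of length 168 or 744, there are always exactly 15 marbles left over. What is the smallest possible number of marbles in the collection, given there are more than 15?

5223

N − 15 must be a common multiple of 168 and 744.
168 = 2^3 × 3 × 7
744 = 2^3 × 3 × 31
LCM(168, 744) = 2^3 × 3 × 7 × 31 = 5208.
Smallest N > 15 is LCM + 15 = 5208 + 15 = 5223.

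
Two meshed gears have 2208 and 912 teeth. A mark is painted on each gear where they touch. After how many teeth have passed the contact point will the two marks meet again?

41952 teeth

The first simultaneous occurrence is after LCM of the individual periods.
2208 = 2^5 × 3 × 23
912 = 2^4 × 3 × 19
LCM(2208, 912) = 2^5 × 3 × 19 × 23 = 41952.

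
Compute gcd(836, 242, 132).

836 = 2^2 × 11 × 19
242 = 2 × 11^2
132 = 2^2 × 3 × 11
gcd(836, 242, 132) = 2 × 11 = 22.

22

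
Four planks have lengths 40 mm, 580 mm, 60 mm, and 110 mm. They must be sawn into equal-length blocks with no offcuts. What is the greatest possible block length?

The block length must divide every plank, so the greatest is gcd(40, 580, 60, 110).
40 = 2^3 × 5
580 = 2^2 × 5 × 29
60 = 2^2 × 3 × 5
110 = 2 × 5 × 11
gcd(40, 580, 60, 110) = 2 × 5 = 10.

10 mm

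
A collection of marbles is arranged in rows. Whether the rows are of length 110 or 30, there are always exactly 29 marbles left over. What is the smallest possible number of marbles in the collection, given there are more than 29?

N − 29 must be a common multiple of 110 and 30.
110 = 2 × 5 × 11
30 = 2 × 3 × 5
LCM(110, 30) = 2 × 3 × 5 × 11 = 330.
Smallest N > 29 is LCM + 29 = 330 + 29 = 359.

359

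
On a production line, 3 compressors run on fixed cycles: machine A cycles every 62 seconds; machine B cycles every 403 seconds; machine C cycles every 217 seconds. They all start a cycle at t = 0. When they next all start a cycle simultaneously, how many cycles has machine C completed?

26 cycles

The first common completion time is the LCM of the periods.
62 = 2 × 31
403 = 13 × 31
217 = 7 × 31
LCM(62, 403, 217) = 2 × 7 × 13 × 31 = 5642.
Cycles for period 217: 5642 / 217 = 26.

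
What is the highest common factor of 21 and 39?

21 = 3 × 7
39 = 3 × 13
gcd(21, 39) = 3.

3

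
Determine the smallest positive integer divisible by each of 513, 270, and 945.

513 = 3^3 × 19
270 = 2 × 3^3 × 5
945 = 3^3 × 5 × 7
LCM(513, 270, 945) = 2 × 3^3 × 5 × 7 × 19 = 35910.

35910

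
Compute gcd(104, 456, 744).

104 = 2^3 × 13
456 = 2^3 × 3 × 19
744 = 2^3 × 3 × 31
gcd(104, 456, 744) = 2^3 = 8.

8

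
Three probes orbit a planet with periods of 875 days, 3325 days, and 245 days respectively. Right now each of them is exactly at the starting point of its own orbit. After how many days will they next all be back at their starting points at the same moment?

We need the least common multiple of the intervals.
875 = 5^3 × 7
3325 = 5^2 × 7 × 19
245 = 5 × 7^2
LCM(875, 3325, 245) = 5^3 × 7^2 × 19 = 116375.

116375 days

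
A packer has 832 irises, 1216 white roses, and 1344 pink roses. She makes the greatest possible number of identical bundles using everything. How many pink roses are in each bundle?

Number of bundles = gcd(832, 1216, 1344).
832 = 2^6 × 13
1216 = 2^6 × 19
1344 = 2^6 × 3 × 7
gcd(832, 1216, 1344) = 2^6 = 64.
pink roses per bundle = 1344 / 64 = 21.

21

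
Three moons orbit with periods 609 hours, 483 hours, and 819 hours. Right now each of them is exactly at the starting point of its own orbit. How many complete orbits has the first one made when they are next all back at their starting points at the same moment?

All finish a whole number of cycles simultaneously at t = LCM of the periods.
609 = 3 × 7 × 29
483 = 3 × 7 × 23
819 = 3^2 × 7 × 13
LCM(609, 483, 819) = 3^2 × 7 × 13 × 23 × 29 = 546273.
Orbits for period 609: 546273 / 609 = 897.

897 orbits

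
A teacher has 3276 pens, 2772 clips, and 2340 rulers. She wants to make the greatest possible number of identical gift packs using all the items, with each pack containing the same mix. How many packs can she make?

The pack count must divide each quantity, so the greatest is gcd(3276, 2772, 2340).
3276 = 2^2 × 3^2 × 7 × 13
2772 = 2^2 × 3^2 × 7 × 11
2340 = 2^2 × 3^2 × 5 × 13
gcd(3276, 2772, 2340) = 2^2 × 3^2 = 36.

36 packs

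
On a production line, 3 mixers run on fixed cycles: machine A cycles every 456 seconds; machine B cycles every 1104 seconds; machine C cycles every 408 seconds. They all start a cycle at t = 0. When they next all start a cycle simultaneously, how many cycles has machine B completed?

323 cycles

All finish a whole number of cycles simultaneously at t = LCM of the periods.
456 = 2^3 × 3 × 19
1104 = 2^4 × 3 × 23
408 = 2^3 × 3 × 17
LCM(456, 1104, 408) = 2^4 × 3 × 17 × 19 × 23 = 356592.
Cycles for period 1104: 356592 / 1104 = 323.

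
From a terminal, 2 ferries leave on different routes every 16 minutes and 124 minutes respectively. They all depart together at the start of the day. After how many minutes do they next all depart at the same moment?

We need the least common multiple of the intervals.
16 = 2^4
124 = 2^2 × 31
LCM(16, 124) = 2^4 × 31 = 496.

496 minutes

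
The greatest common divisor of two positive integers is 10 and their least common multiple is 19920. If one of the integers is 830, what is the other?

240

For two integers, gcd × lcm = product, so the other is (10 × 19920) / 830 = 199200 / 830 = 240.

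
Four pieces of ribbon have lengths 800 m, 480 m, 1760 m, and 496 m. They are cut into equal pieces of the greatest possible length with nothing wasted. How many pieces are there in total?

221

Piece length = gcd(800, 480, 1760, 496).
800 = 2^5 × 5^2
480 = 2^5 × 3 × 5
1760 = 2^5 × 5 × 11
496 = 2^4 × 31
gcd(800, 480, 1760, 496) = 2^4 = 16.
Total pieces = 800/16 + 480/16 + 1760/16 + 496/16 = 50 + 30 + 110 + 31 = 221.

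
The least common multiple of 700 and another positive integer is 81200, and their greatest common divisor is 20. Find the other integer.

gcd × lcm = product of the two integers, so the other integer is (20 × 81200) / 700 = 2320.

2320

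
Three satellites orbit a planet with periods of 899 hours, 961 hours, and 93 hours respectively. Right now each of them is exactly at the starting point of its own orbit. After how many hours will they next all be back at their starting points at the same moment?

We need the least common multiple of the intervals.
899 = 29 × 31
961 = 31^2
93 = 3 × 31
LCM(899, 961, 93) = 3 × 29 × 31^2 = 83607.

83607 hours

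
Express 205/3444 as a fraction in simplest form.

205 = 5 × 41
3444 = 2^2 × 3 × 7 × 41
gcd(205, 3444) = 41.
Divide numerator and denominator by 41: 205/3444 = 5/84.

5/84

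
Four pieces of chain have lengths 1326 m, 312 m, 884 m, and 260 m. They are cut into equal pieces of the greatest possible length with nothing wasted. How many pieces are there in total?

107

Piece length = gcd(1326, 312, 884, 260).
1326 = 2 × 3 × 13 × 17
312 = 2^3 × 3 × 13
884 = 2^2 × 13 × 17
260 = 2^2 × 5 × 13
gcd(1326, 312, 884, 260) = 2 × 13 = 26.
Total pieces = 1326/26 + 312/26 + 884/26 + 260/26 = 51 + 12 + 34 + 10 = 107.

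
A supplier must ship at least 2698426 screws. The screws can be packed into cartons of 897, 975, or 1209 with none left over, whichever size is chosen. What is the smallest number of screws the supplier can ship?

The number of screws must be a common multiple of 897, 975, and 1209, so a multiple of their LCM.
897 = 3 × 13 × 23
975 = 3 × 5^2 × 13
1209 = 3 × 13 × 31
LCM(897, 975, 1209) = 3 × 5^2 × 13 × 23 × 31 = 695175.
Smallest multiple of 695175 that is ≥ 2698426: ⌈2698426/695175⌉ × 695175 = 4 × 695175 = 2780700.

2780700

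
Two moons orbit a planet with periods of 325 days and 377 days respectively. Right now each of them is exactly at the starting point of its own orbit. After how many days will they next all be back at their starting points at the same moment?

9425 days

They coincide at every common multiple of the periods; the first is the LCM.
325 = 5^2 × 13
377 = 13 × 29
LCM(325, 377) = 5^2 × 13 × 29 = 9425.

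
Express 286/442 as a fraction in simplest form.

286 = 2 × 11 × 13
442 = 2 × 13 × 17
gcd(286, 442) = 2 × 13 = 26.
Divide numerator and denominator by 26: 286/442 = 11/17.

11/17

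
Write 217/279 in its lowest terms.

7/9

217 = 7 × 31
279 = 3^2 × 31
gcd(217, 279) = 31.
Divide numerator and denominator by 31: 217/279 = 7/9.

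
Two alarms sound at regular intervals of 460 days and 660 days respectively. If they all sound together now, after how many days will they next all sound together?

The first simultaneous occurrence is after LCM of the individual periods.
460 = 2^2 × 5 × 23
660 = 2^2 × 3 × 5 × 11
LCM(460, 660) = 2^2 × 3 × 5 × 11 × 23 = 15180.

15180 days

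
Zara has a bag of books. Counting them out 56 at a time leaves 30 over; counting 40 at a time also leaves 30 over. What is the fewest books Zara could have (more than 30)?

N − 30 must be a common multiple of 56 and 40.
56 = 2^3 × 7
40 = 2^3 × 5
LCM(56, 40) = 2^3 × 5 × 7 = 280.
Smallest N > 30 is LCM + 30 = 280 + 30 = 310.

310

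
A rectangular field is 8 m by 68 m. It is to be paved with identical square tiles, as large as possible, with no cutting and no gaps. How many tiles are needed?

Tile side = gcd(8, 68).
8 = 2^3
68 = 2^2 × 17
gcd(8, 68) = 2^2 = 4.
Tiles: (8/4) × (68/4) = 2 × 17 = 34.

34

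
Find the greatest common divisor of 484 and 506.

484 = 2^2 × 11^2
506 = 2 × 11 × 23
gcd(484, 506) = 2 × 11 = 22.

22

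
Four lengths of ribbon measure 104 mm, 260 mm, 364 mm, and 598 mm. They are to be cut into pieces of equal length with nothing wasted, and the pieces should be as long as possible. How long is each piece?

Each piece length must divide every original length, so the longest possible is gcd(104, 260, 364, 598).
104 = 2^3 × 13
260 = 2^2 × 5 × 13
364 = 2^2 × 7 × 13
598 = 2 × 13 × 23
gcd(104, 260, 364, 598) = 2 × 13 = 26.

26 mm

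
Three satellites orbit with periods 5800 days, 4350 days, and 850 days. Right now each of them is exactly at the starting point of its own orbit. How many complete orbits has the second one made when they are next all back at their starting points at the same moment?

They are all back at their starting positions together after one LCM of the periods.
5800 = 2^3 × 5^2 × 29
4350 = 2 × 3 × 5^2 × 29
850 = 2 × 5^2 × 17
LCM(5800, 4350, 850) = 2^3 × 3 × 5^2 × 17 × 29 = 295800.
Orbits for period 4350: 295800 / 4350 = 68.

68 orbits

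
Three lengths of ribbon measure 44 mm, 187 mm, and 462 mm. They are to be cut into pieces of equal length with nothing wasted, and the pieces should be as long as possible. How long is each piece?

The greatest length dividing all of 44, 187, and 462 is their gcd.
44 = 2^2 × 11
187 = 11 × 17
462 = 2 × 3 × 7 × 11
gcd(44, 187, 462) = 11.

11 mm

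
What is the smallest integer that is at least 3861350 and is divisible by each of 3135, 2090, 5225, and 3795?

4326300

The integer must be a common multiple of 3135, 2090, 5225, and 3795, so a multiple of their LCM.
3135 = 3 × 5 × 11 × 19
2090 = 2 × 5 × 11 × 19
5225 = 5^2 × 11 × 19
3795 = 3 × 5 × 11 × 23
LCM(3135, 2090, 5225, 3795) = 2 × 3 × 5^2 × 11 × 19 × 23 = 721050.
Smallest multiple of 721050 that is ≥ 3861350: ⌈3861350/721050⌉ × 721050 = 6 × 721050 = 4326300.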